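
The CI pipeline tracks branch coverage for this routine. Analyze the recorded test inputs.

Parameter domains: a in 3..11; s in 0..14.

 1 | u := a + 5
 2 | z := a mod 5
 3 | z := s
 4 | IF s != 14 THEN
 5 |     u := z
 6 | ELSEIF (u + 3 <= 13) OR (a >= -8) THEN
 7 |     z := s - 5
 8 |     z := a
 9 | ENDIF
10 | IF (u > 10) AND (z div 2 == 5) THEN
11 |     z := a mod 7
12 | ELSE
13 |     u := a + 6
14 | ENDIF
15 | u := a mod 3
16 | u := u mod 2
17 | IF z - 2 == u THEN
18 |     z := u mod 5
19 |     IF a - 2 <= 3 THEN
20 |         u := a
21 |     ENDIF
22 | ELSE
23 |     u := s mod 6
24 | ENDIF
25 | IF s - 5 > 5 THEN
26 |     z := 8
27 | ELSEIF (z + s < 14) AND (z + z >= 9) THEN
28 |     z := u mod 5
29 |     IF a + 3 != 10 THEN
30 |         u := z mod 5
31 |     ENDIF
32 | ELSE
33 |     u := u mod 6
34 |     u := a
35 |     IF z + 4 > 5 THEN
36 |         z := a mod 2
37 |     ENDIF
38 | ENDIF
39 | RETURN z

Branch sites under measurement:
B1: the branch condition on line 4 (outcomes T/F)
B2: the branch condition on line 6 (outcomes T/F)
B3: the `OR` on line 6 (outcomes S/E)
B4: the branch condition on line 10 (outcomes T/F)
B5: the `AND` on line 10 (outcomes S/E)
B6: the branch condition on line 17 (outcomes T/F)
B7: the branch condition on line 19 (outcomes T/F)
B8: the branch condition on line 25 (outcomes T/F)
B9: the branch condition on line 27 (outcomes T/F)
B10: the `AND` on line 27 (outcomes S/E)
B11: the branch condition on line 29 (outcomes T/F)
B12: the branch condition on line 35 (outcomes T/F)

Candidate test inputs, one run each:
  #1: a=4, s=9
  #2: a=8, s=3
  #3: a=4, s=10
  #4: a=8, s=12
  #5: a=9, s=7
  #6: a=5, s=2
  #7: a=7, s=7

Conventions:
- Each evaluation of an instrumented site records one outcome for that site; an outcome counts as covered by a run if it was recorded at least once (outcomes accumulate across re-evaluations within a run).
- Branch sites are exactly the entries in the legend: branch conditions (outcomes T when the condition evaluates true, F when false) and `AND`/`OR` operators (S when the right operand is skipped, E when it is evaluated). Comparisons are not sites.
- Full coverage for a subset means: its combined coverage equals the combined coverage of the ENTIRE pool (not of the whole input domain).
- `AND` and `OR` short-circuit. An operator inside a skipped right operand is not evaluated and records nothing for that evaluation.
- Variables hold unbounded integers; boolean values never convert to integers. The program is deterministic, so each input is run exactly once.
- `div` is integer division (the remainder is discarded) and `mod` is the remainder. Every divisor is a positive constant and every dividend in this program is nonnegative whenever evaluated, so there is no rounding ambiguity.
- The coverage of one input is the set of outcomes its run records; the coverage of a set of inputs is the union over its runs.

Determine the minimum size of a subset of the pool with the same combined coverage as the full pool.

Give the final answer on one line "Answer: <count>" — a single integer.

input #1, a=4, s=9: events B1->T, B5->S, B4->F, B6->F, B8->F, B10->S, B9->F, B12->T; outcomes B1=T, B4=F, B5=S, B6=F, B8=F, B9=F, B10=S, B12=T
input #2, a=8, s=3: events B1->T, B5->S, B4->F, B6->F, B8->F, B10->E, B9->F, B12->T; outcomes B1=T, B4=F, B5=S, B6=F, B8=F, B9=F, B10=E, B12=T
input #3, a=4, s=10: events B1->T, B5->S, B4->F, B6->F, B8->F, B10->S, B9->F, B12->T; outcomes B1=T, B4=F, B5=S, B6=F, B8=F, B9=F, B10=S, B12=T
input #4, a=8, s=12: events B1->T, B5->E, B4->F, B6->F, B8->T; outcomes B1=T, B4=F, B5=E, B6=F, B8=T
input #5, a=9, s=7: events B1->T, B5->S, B4->F, B6->F, B8->F, B10->S, B9->F, B12->T; outcomes B1=T, B4=F, B5=S, B6=F, B8=F, B9=F, B10=S, B12=T
input #6, a=5, s=2: events B1->T, B5->S, B4->F, B6->T, B7->T, B8->F, B10->E, B9->F, B12->F; outcomes B1=T, B4=F, B5=S, B6=T, B7=T, B8=F, B9=F, B10=E, B12=F
input #7, a=7, s=7: events B1->T, B5->S, B4->F, B6->F, B8->F, B10->S, B9->F, B12->T; outcomes B1=T, B4=F, B5=S, B6=F, B8=F, B9=F, B10=S, B12=T
pool-wide coverage (14 outcomes): B1=T, B4=F, B5=S, B5=E, B6=T, B6=F, B7=T, B8=T, B8=F, B9=F, B10=S, B10=E, B12=T, B12=F
checked all size-1 subsets: none covers 14 outcomes (max 9/14)
checked all size-2 subsets: none covers 14 outcomes (max 12/14)
size 3: inputs {1, 4, 6} cover all 14 outcomes, and no lexicographically smaller subset of this size does

Answer: 3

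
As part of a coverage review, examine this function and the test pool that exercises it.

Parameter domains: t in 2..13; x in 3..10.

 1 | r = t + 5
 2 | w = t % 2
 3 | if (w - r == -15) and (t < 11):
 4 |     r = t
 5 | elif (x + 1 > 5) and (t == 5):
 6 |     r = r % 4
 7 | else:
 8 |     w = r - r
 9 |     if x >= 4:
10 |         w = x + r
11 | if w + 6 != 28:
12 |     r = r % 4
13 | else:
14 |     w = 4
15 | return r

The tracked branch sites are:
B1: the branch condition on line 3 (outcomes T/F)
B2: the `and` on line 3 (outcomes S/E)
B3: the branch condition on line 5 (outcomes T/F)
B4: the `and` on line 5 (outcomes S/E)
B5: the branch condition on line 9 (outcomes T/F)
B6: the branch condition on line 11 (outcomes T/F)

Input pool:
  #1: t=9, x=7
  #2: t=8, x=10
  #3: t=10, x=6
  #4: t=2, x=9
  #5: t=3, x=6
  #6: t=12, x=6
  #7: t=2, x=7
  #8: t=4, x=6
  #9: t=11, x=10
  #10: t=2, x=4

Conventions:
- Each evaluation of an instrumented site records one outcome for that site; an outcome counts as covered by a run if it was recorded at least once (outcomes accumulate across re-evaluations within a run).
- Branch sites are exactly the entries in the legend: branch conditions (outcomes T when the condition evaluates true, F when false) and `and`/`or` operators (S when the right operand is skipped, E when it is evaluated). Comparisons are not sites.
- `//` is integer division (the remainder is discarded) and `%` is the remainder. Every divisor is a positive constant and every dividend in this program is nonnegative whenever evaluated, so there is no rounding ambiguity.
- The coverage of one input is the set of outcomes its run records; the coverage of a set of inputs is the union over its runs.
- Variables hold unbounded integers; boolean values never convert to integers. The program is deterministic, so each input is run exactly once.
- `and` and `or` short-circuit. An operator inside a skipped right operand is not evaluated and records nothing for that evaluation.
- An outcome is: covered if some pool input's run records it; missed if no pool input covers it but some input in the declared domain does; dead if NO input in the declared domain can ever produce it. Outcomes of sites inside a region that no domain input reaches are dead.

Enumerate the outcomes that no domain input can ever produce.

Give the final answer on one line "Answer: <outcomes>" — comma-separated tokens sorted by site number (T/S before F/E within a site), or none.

running all 96 domain inputs and tallying outcomes:
  reachable outcomes have witnesses, e.g. B1=T (e.g. t=10, x=3), B1=F (e.g. t=2, x=3), B2=S (e.g. t=2, x=3), B2=E (e.g. t=10, x=3)

Answer: none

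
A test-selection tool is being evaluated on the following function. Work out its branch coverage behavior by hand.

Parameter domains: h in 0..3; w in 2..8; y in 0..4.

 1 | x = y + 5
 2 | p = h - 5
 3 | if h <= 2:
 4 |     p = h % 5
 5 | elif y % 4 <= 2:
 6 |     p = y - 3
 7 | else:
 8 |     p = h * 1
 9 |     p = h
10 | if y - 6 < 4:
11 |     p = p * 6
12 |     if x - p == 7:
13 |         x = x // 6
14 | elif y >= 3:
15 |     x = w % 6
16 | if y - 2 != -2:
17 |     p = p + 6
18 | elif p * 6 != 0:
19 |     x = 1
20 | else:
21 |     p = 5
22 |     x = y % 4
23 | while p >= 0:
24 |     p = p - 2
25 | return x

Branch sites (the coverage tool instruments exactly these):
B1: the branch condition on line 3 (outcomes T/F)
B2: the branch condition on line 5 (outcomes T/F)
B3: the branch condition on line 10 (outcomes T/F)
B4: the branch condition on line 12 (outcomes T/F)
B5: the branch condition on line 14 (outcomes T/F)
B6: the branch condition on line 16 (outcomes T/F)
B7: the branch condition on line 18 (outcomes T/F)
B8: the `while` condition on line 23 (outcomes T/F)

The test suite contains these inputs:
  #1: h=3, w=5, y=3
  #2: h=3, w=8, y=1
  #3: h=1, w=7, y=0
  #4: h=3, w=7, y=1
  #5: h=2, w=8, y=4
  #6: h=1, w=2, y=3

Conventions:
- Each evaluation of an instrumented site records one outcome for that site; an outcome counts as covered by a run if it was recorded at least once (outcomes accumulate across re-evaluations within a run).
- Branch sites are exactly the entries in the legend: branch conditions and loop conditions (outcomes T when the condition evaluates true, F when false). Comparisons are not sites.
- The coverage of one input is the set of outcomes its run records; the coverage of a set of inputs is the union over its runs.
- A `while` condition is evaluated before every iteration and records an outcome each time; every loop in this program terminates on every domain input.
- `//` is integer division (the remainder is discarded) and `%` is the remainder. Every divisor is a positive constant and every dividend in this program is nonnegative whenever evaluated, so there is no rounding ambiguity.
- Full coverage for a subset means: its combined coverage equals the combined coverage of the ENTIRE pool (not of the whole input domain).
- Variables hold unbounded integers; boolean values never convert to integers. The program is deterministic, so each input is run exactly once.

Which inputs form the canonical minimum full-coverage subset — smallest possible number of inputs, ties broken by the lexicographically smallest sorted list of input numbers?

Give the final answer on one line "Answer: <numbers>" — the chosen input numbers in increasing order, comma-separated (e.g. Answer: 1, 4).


run #1 (h=3, w=5, y=3) runs B1->F, B2->F, B3->T, B4->F, B6->T, B8->T, B8->T, B8->T, B8->T, B8->T, B8->T, B8->T, B8->T, B8->T, ...; records B1=F, B2=F, B3=T, B4=F, B6=T, B8=T, B8=F
run #2 (h=3, w=8, y=1) runs B1->F, B2->T, B3->T, B4->F, B6->T, B8->F; records B1=F, B2=T, B3=T, B4=F, B6=T, B8=F
run #3 (h=1, w=7, y=0) runs B1->T, B3->T, B4->F, B6->F, B7->T, B8->T, B8->T, B8->T, B8->T, B8->F; records B1=T, B3=T, B4=F, B6=F, B7=T, B8=T, B8=F
run #4 (h=3, w=7, y=1) runs B1->F, B2->T, B3->T, B4->F, B6->T, B8->F; records B1=F, B2=T, B3=T, B4=F, B6=T, B8=F
run #5 (h=2, w=8, y=4) runs B1->T, B3->T, B4->F, B6->T, B8->T, B8->T, B8->T, B8->T, B8->T, B8->T, B8->T, B8->T, B8->T, B8->T, ...; records B1=T, B3=T, B4=F, B6=T, B8=T, B8=F
run #6 (h=1, w=2, y=3) runs B1->T, B3->T, B4->F, B6->T, B8->T, B8->T, B8->T, B8->T, B8->T, B8->T, B8->T, B8->F; records B1=T, B3=T, B4=F, B6=T, B8=T, B8=F
together the pool reaches 11 outcomes: B1=T, B1=F, B2=T, B2=F, B3=T, B4=F, B6=T, B6=F, B7=T, B8=T, B8=F
no size-1 subset reaches all 11 outcomes (best union: 7/11)
no size-2 subset reaches all 11 outcomes (best union: 10/11)
size 3: inputs {1, 2, 3} cover all 11 outcomes, and no lexicographically smaller subset of this size does
Answer: 1, 2, 3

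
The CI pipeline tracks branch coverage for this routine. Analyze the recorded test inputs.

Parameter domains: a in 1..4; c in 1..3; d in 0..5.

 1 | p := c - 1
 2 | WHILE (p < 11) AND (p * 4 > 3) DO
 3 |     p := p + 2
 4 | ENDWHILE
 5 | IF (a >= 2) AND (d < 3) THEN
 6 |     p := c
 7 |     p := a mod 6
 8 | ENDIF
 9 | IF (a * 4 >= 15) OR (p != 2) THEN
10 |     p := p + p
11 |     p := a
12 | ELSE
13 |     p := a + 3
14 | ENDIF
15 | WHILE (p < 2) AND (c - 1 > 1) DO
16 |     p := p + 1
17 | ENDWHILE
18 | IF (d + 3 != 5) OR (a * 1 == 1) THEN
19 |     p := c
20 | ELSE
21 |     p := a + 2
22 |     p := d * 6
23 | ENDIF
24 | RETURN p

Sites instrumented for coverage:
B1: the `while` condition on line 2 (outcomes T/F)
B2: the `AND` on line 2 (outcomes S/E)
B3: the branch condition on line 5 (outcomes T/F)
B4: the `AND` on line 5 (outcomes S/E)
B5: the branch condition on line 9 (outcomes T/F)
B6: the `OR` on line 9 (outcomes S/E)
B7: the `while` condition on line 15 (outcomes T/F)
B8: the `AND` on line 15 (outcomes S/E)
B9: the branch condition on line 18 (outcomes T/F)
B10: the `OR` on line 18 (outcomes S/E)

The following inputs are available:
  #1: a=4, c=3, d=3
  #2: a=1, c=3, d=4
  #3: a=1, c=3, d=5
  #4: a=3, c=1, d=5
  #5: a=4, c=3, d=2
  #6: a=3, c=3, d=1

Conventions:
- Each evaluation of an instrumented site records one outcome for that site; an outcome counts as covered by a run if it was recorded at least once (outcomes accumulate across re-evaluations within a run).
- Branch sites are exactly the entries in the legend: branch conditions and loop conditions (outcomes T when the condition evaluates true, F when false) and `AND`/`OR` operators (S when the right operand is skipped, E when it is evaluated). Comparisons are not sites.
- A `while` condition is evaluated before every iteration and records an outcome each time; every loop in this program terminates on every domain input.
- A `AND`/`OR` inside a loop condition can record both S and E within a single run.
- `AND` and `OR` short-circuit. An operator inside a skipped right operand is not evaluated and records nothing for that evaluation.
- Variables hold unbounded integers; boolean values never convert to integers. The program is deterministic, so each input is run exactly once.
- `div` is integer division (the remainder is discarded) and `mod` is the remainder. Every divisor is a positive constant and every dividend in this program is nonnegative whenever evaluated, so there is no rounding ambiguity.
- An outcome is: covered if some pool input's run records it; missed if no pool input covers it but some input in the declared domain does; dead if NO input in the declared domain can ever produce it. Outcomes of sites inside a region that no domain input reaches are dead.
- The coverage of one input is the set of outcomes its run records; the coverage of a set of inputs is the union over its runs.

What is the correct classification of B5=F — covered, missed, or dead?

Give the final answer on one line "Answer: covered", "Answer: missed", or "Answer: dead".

no pool input records B5=F
but domain input (a=2, c=1, d=0) does record it -> reachable, so missed

Answer: missed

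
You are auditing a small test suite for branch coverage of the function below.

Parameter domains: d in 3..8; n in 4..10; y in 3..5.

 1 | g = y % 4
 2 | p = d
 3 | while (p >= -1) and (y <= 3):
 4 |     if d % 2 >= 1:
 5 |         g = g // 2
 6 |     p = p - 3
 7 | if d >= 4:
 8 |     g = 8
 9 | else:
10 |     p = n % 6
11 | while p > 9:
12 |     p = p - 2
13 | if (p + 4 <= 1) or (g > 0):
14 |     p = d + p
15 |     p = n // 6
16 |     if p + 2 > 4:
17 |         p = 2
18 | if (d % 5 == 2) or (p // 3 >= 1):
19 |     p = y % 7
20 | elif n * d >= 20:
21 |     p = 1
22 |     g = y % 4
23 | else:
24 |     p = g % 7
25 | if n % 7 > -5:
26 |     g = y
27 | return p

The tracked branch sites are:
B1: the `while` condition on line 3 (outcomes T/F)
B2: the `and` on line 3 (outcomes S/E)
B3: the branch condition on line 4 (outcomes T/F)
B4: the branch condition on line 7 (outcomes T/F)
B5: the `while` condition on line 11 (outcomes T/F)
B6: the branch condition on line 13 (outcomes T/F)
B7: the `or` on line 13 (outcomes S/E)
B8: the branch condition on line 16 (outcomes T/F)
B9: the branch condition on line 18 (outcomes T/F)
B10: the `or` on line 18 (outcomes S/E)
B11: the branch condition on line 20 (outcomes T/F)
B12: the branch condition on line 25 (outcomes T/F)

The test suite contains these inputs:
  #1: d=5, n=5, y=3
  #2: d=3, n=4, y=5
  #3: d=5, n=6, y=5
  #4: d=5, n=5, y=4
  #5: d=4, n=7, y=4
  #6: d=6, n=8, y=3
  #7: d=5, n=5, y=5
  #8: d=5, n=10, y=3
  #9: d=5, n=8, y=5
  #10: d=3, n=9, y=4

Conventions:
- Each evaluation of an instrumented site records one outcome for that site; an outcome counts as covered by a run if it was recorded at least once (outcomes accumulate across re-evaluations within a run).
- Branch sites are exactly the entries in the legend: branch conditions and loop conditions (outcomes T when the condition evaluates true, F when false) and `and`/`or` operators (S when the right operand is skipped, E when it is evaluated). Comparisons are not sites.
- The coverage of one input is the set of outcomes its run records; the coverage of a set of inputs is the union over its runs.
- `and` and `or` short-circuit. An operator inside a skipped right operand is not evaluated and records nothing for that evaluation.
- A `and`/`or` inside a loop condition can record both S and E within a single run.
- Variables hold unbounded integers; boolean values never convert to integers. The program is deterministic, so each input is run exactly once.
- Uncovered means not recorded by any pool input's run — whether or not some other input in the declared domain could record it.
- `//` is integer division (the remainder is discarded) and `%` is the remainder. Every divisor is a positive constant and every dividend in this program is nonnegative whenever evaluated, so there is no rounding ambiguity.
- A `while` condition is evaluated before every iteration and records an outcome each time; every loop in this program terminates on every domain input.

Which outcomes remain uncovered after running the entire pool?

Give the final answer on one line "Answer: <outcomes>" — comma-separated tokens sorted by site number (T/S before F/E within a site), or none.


run #1 (d=5, n=5, y=3) runs B2->E, B1->T, B3->T, B2->E, B1->T, B3->T, B2->E, B1->T, B3->T, B2->S, B1->F, B4->T, B5->F, B7->S, ...; records B1=T, B1=F, B2=S, B2=E, B3=T, B4=T, B5=F, B6=T, B7=S, B8=F, B9=F, B10=E, B11=T, B12=T
run #2 (d=3, n=4, y=5) runs B2->E, B1->F, B4->F, B5->F, B7->E, B6->T, B8->F, B10->E, B9->F, B11->F, B12->T; records B1=F, B2=E, B4=F, B5=F, B6=T, B7=E, B8=F, B9=F, B10=E, B11=F, B12=T
run #3 (d=5, n=6, y=5) runs B2->E, B1->F, B4->T, B5->F, B7->E, B6->T, B8->F, B10->E, B9->F, B11->T, B12->T; records B1=F, B2=E, B4=T, B5=F, B6=T, B7=E, B8=F, B9=F, B10=E, B11=T, B12=T
run #4 (d=5, n=5, y=4) runs B2->E, B1->F, B4->T, B5->F, B7->E, B6->T, B8->F, B10->E, B9->F, B11->T, B12->T; records B1=F, B2=E, B4=T, B5=F, B6=T, B7=E, B8=F, B9=F, B10=E, B11=T, B12=T
run #5 (d=4, n=7, y=4) runs B2->E, B1->F, B4->T, B5->F, B7->E, B6->T, B8->F, B10->E, B9->F, B11->T, B12->T; records B1=F, B2=E, B4=T, B5=F, B6=T, B7=E, B8=F, B9=F, B10=E, B11=T, B12=T
run #6 (d=6, n=8, y=3) runs B2->E, B1->T, B3->F, B2->E, B1->T, B3->F, B2->E, B1->T, B3->F, B2->S, B1->F, B4->T, B5->F, B7->S, ...; records B1=T, B1=F, B2=S, B2=E, B3=F, B4=T, B5=F, B6=T, B7=S, B8=F, B9=F, B10=E, B11=T, B12=T
run #7 (d=5, n=5, y=5) runs B2->E, B1->F, B4->T, B5->F, B7->E, B6->T, B8->F, B10->E, B9->F, B11->T, B12->T; records B1=F, B2=E, B4=T, B5=F, B6=T, B7=E, B8=F, B9=F, B10=E, B11=T, B12=T
run #8 (d=5, n=10, y=3) runs B2->E, B1->T, B3->T, B2->E, B1->T, B3->T, B2->E, B1->T, B3->T, B2->S, B1->F, B4->T, B5->F, B7->S, ...; records B1=T, B1=F, B2=S, B2=E, B3=T, B4=T, B5=F, B6=T, B7=S, B8=F, B9=F, B10=E, B11=T, B12=T
run #9 (d=5, n=8, y=5) runs B2->E, B1->F, B4->T, B5->F, B7->E, B6->T, B8->F, B10->E, B9->F, B11->T, B12->T; records B1=F, B2=E, B4=T, B5=F, B6=T, B7=E, B8=F, B9=F, B10=E, B11=T, B12=T
run #10 (d=3, n=9, y=4) runs B2->E, B1->F, B4->F, B5->F, B7->E, B6->F, B10->E, B9->T, B12->T; records B1=F, B2=E, B4=F, B5=F, B6=F, B7=E, B9=T, B10=E, B12=T
union over the pool: B1=T, B1=F, B2=S, B2=E, B3=T, B3=F, B4=T, B4=F, B5=F, B6=T, B6=F, B7=S, B7=E, B8=F, B9=T, B9=F, B10=E, B11=T, B11=F, B12=T
uncovered (4 of 24): B5=T, B8=T, B10=S, B12=F
Answer: B5=T, B8=T, B10=S, B12=F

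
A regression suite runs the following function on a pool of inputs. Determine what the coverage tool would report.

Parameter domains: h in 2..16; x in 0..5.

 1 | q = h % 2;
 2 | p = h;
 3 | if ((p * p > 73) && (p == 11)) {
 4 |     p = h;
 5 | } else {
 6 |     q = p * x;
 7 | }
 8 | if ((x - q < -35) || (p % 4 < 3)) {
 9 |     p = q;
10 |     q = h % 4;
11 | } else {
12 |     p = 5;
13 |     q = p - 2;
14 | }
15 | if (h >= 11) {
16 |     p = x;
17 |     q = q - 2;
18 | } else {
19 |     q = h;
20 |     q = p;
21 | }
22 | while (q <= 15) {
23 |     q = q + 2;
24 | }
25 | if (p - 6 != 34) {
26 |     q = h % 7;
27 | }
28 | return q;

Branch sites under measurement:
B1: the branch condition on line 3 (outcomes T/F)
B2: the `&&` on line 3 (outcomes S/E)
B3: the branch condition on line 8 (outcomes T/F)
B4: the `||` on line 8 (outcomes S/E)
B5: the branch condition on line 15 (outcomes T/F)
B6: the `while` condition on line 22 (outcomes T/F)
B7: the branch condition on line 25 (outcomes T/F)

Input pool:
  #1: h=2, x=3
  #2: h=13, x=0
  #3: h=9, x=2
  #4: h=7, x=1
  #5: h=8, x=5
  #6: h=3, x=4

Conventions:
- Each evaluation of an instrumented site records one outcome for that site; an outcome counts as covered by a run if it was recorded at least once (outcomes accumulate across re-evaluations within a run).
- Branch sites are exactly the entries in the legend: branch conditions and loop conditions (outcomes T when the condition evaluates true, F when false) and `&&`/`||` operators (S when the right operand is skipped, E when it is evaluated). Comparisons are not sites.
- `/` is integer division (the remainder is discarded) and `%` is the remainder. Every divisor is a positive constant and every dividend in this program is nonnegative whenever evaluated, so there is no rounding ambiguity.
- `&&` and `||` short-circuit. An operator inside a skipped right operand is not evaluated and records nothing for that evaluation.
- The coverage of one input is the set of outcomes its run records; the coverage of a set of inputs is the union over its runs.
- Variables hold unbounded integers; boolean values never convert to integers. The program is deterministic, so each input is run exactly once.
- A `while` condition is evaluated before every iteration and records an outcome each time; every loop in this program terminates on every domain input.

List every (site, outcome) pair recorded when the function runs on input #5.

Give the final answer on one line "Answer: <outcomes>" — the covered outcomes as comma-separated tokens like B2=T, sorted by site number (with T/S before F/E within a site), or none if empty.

Simulating input #5 (h=8, x=5) step by step:
  B2->S, B1->F, B4->E, B3->T, B5->F, B6->F, B7->F
distinct outcomes covered: B1=F, B2=S, B3=T, B4=E, B5=F, B6=F, B7=F

Answer: B1=F, B2=S, B3=T, B4=E, B5=F, B6=F, B7=F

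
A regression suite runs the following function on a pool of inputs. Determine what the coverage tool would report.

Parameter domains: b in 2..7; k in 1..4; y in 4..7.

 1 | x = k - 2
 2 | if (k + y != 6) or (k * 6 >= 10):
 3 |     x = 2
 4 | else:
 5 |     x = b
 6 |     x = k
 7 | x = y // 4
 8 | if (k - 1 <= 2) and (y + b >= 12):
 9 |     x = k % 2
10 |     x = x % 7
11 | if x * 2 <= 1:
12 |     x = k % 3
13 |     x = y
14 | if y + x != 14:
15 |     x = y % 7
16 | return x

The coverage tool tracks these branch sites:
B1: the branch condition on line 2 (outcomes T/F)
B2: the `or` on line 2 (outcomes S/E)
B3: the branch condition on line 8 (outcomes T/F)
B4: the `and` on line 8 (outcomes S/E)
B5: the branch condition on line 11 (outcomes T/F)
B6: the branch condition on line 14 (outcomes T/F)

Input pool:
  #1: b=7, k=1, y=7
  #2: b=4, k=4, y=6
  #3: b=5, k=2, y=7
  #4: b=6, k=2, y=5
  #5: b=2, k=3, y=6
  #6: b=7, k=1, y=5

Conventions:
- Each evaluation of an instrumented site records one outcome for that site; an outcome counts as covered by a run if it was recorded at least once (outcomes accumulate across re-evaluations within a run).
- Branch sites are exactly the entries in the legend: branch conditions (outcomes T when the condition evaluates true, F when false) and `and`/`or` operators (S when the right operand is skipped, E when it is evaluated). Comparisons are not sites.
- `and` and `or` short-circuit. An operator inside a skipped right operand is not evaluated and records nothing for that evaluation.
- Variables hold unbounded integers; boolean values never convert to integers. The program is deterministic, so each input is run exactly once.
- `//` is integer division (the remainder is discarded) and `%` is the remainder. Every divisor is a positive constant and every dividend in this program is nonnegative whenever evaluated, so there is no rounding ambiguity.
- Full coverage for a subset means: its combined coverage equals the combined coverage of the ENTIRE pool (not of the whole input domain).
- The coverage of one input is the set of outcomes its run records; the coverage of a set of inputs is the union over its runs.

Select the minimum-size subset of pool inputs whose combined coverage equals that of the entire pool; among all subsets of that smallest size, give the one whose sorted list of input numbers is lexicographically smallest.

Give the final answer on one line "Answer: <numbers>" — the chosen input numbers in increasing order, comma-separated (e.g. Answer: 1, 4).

test 1 (b=7, k=1, y=7) fires B2->S, B1->T, B4->E, B3->T, B5->F, B6->T; hits B1=T, B2=S, B3=T, B4=E, B5=F, B6=T
test 2 (b=4, k=4, y=6) fires B2->S, B1->T, B4->S, B3->F, B5->F, B6->T; hits B1=T, B2=S, B3=F, B4=S, B5=F, B6=T
test 3 (b=5, k=2, y=7) fires B2->S, B1->T, B4->E, B3->T, B5->T, B6->F; hits B1=T, B2=S, B3=T, B4=E, B5=T, B6=F
test 4 (b=6, k=2, y=5) fires B2->S, B1->T, B4->E, B3->F, B5->F, B6->T; hits B1=T, B2=S, B3=F, B4=E, B5=F, B6=T
test 5 (b=2, k=3, y=6) fires B2->S, B1->T, B4->E, B3->F, B5->F, B6->T; hits B1=T, B2=S, B3=F, B4=E, B5=F, B6=T
test 6 (b=7, k=1, y=5) fires B2->E, B1->F, B4->E, B3->T, B5->F, B6->T; hits B1=F, B2=E, B3=T, B4=E, B5=F, B6=T
union over all inputs: B1=T, B1=F, B2=S, B2=E, B3=T, B3=F, B4=S, B4=E, B5=T, B5=F, B6=T, B6=F (12 outcomes)
size 1 is not enough: best union over all size-1 subsets is 6/12
size 2 is not enough: best union over all size-2 subsets is 10/12
size 3: inputs {2, 3, 6} cover all 12 outcomes, and no lexicographically smaller subset of this size does

Answer: 2, 3, 6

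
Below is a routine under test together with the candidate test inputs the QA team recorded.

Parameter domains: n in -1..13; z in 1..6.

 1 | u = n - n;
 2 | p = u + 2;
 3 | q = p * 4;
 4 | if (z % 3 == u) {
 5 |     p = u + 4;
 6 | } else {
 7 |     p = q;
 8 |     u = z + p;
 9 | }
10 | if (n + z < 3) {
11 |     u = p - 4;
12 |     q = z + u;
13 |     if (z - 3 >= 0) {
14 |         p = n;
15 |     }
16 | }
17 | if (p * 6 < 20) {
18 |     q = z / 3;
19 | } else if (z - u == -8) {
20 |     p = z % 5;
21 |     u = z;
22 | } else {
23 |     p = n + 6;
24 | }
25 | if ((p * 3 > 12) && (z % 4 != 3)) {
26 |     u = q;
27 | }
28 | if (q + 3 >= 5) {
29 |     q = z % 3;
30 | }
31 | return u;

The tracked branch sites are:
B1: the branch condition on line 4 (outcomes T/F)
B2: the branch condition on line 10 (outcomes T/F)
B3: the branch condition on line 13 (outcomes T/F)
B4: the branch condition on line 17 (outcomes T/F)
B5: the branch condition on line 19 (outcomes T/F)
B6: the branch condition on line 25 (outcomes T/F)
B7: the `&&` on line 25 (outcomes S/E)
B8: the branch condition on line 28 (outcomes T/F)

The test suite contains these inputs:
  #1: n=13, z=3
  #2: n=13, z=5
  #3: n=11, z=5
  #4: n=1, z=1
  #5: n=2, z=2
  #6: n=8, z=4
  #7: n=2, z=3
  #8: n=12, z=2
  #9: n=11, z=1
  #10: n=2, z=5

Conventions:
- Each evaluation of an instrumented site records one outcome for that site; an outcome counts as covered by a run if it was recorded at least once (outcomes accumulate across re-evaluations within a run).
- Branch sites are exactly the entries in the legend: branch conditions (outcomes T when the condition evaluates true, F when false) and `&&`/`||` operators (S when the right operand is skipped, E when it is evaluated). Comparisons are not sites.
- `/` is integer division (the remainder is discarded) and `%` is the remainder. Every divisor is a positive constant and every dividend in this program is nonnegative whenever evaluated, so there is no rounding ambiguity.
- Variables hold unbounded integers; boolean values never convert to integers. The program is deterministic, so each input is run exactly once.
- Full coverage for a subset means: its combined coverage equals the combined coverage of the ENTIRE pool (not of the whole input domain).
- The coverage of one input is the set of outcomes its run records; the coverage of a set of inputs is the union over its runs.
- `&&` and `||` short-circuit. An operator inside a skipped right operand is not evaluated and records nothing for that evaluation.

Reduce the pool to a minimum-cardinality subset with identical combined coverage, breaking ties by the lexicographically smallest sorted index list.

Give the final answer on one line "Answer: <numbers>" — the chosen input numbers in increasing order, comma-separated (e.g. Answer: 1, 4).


test 1 (n=13, z=3) hits B1=T, B2=F, B4=F, B5=F, B6=F, B7=E, B8=T
test 2 (n=13, z=5) hits B1=F, B2=F, B4=F, B5=T, B6=F, B7=S, B8=T
test 3 (n=11, z=5) hits B1=F, B2=F, B4=F, B5=T, B6=F, B7=S, B8=T
test 4 (n=1, z=1) hits B1=F, B2=T, B3=F, B4=F, B5=F, B6=T, B7=E, B8=T
test 5 (n=2, z=2) hits B1=F, B2=F, B4=F, B5=T, B6=F, B7=S, B8=T
test 6 (n=8, z=4) hits B1=F, B2=F, B4=F, B5=T, B6=F, B7=S, B8=T
test 7 (n=2, z=3) hits B1=T, B2=F, B4=F, B5=F, B6=F, B7=E, B8=T
test 8 (n=12, z=2) hits B1=F, B2=F, B4=F, B5=T, B6=F, B7=S, B8=T
test 9 (n=11, z=1) hits B1=F, B2=F, B4=F, B5=T, B6=F, B7=S, B8=T
test 10 (n=2, z=5) hits B1=F, B2=F, B4=F, B5=T, B6=F, B7=S, B8=T
pool-wide coverage (13 outcomes): B1=T, B1=F, B2=T, B2=F, B3=F, B4=F, B5=T, B5=F, B6=T, B6=F, B7=S, B7=E, B8=T
every size-1 subset falls short of the 13 outcomes (best: 8/13)
every size-2 subset falls short of the 13 outcomes (best: 12/13)
the canonical winner is {1, 2, 4}: size 3, full 13-outcome coverage, earliest index list among size-3 covers
Answer: 1, 2, 4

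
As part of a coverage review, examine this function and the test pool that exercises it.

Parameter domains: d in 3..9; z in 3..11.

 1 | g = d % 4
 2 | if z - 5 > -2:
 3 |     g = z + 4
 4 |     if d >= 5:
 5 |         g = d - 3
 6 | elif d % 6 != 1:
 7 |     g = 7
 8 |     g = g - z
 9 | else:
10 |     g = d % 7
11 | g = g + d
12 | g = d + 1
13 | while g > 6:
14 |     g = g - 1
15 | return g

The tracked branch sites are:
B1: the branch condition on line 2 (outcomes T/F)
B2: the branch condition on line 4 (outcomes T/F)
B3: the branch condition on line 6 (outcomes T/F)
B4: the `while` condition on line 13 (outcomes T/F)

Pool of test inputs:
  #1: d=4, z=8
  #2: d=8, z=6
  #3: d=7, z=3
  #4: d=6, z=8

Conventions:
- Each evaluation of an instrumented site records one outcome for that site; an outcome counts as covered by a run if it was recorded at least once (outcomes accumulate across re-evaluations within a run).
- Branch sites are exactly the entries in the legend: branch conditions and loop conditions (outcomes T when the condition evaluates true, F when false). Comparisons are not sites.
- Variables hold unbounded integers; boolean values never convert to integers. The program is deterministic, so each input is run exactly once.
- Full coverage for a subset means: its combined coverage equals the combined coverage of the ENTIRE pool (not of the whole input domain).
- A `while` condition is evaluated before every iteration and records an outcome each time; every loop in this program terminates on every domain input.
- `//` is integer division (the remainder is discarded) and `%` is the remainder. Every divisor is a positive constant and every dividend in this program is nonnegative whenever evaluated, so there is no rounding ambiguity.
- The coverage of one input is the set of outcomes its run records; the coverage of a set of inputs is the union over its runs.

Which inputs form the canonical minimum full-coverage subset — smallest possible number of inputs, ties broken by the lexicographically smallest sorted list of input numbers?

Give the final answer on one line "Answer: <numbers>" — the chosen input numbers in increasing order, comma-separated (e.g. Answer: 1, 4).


run #1 (d=4, z=8) runs B1->T, B2->F, B4->F; records B1=T, B2=F, B4=F
run #2 (d=8, z=6) runs B1->T, B2->T, B4->T, B4->T, B4->T, B4->F; records B1=T, B2=T, B4=T, B4=F
run #3 (d=7, z=3) runs B1->F, B3->F, B4->T, B4->T, B4->F; records B1=F, B3=F, B4=T, B4=F
run #4 (d=6, z=8) runs B1->T, B2->T, B4->T, B4->F; records B1=T, B2=T, B4=T, B4=F
union over all inputs: B1=T, B1=F, B2=T, B2=F, B3=F, B4=T, B4=F (7 outcomes)
every size-1 subset falls short of the 7 outcomes (best: 4/7)
every size-2 subset falls short of the 7 outcomes (best: 6/7)
at size 3, {1, 2, 3} reaches all 7 outcomes; every lexicographically earlier size-3 subset fails
Answer: 1, 2, 3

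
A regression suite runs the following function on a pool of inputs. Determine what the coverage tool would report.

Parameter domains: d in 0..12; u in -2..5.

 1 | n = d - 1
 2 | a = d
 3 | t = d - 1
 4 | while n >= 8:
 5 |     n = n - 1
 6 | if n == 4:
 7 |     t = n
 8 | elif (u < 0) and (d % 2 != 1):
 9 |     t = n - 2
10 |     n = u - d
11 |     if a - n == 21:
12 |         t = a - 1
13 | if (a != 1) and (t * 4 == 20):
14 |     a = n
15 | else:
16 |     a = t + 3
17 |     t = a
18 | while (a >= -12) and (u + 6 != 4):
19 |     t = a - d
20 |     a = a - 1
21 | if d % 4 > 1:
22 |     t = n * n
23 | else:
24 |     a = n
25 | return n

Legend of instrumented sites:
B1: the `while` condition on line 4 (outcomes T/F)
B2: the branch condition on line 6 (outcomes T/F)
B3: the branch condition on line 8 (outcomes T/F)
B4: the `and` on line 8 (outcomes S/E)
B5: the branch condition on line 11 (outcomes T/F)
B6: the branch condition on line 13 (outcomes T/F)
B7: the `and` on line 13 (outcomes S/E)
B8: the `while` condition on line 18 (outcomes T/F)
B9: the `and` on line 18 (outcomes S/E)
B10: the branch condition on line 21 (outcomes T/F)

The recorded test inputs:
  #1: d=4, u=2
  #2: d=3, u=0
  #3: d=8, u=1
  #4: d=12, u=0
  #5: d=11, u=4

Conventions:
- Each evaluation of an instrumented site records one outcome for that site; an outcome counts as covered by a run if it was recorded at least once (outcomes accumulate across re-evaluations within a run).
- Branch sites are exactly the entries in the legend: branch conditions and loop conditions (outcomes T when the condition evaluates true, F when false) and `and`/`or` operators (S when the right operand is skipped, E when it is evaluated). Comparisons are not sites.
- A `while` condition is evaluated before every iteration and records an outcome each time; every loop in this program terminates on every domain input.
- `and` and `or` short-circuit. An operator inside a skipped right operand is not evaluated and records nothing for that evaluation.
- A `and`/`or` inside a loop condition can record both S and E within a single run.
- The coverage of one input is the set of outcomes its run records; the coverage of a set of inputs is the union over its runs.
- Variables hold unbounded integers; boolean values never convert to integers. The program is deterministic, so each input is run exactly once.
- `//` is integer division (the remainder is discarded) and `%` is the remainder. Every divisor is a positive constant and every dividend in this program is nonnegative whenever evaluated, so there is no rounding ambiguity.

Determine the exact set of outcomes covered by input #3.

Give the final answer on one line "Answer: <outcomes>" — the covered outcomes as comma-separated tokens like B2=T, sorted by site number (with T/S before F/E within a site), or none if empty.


Event log for input #3 (d=8, u=1):
  B1->F, B2->F, B4->S, B3->F, B7->E, B6->F, B9->E, B8->T, B9->E, B8->T
  B9->E, B8->T, B9->E, B8->T, B9->E, B8->T, B9->E, B8->T, B9->E, B8->T
  B9->E, B8->T, B9->E, B8->T, B9->E, B8->T, B9->E, B8->T, B9->E, B8->T
  B9->E, B8->T, B9->E, B8->T, B9->E, B8->T, B9->E, B8->T, B9->E, B8->T
  B9->E, B8->T, B9->E, B8->T, B9->E, B8->T, B9->E, B8->T, B9->E, B8->T
  B9->E, B8->T, B9->S, B8->F, B10->F
collecting distinct outcomes: B1=F, B2=F, B3=F, B4=S, B6=F, B7=E, B8=T, B8=F, B9=S, B9=E, B10=F
Answer: B1=F, B2=F, B3=F, B4=S, B6=F, B7=E, B8=T, B8=F, B9=S, B9=E, B10=F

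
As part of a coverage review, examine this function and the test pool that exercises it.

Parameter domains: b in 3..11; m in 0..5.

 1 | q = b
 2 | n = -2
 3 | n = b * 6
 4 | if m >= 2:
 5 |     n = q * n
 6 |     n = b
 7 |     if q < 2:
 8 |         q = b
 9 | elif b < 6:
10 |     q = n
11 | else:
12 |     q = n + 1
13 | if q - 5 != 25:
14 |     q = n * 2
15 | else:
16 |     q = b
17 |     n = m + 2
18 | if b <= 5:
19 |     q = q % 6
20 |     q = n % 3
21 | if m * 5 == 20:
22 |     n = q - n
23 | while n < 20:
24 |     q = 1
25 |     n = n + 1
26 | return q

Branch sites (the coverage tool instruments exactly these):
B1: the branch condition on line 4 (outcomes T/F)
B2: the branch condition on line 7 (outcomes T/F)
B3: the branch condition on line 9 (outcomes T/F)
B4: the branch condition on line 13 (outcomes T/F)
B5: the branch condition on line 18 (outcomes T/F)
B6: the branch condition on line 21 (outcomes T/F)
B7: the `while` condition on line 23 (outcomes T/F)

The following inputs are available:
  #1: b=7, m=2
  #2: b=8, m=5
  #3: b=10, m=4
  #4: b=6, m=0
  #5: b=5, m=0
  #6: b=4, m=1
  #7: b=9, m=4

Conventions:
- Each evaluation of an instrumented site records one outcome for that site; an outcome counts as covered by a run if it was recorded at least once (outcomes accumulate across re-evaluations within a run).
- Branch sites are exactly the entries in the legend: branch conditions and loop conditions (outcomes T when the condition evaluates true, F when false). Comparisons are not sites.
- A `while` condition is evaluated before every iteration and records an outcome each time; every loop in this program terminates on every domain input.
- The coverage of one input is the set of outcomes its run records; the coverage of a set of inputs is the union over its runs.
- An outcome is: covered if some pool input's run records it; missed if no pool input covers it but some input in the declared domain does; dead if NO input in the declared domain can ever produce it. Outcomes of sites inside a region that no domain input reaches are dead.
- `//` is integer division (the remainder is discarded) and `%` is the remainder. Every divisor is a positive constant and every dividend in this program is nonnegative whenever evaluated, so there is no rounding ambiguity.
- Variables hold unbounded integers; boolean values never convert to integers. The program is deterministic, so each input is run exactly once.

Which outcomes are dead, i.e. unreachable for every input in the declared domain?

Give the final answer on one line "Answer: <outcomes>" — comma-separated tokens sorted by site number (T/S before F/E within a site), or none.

checking every outcome against all 54 domain inputs:
  B2=T: unreachable across the whole domain -> dead
  reachable outcomes have witnesses, e.g. B1=T (e.g. b=3, m=2), B1=F (e.g. b=3, m=0), B2=F (e.g. b=3, m=2), B3=T (e.g. b=3, m=0)

Answer: B2=T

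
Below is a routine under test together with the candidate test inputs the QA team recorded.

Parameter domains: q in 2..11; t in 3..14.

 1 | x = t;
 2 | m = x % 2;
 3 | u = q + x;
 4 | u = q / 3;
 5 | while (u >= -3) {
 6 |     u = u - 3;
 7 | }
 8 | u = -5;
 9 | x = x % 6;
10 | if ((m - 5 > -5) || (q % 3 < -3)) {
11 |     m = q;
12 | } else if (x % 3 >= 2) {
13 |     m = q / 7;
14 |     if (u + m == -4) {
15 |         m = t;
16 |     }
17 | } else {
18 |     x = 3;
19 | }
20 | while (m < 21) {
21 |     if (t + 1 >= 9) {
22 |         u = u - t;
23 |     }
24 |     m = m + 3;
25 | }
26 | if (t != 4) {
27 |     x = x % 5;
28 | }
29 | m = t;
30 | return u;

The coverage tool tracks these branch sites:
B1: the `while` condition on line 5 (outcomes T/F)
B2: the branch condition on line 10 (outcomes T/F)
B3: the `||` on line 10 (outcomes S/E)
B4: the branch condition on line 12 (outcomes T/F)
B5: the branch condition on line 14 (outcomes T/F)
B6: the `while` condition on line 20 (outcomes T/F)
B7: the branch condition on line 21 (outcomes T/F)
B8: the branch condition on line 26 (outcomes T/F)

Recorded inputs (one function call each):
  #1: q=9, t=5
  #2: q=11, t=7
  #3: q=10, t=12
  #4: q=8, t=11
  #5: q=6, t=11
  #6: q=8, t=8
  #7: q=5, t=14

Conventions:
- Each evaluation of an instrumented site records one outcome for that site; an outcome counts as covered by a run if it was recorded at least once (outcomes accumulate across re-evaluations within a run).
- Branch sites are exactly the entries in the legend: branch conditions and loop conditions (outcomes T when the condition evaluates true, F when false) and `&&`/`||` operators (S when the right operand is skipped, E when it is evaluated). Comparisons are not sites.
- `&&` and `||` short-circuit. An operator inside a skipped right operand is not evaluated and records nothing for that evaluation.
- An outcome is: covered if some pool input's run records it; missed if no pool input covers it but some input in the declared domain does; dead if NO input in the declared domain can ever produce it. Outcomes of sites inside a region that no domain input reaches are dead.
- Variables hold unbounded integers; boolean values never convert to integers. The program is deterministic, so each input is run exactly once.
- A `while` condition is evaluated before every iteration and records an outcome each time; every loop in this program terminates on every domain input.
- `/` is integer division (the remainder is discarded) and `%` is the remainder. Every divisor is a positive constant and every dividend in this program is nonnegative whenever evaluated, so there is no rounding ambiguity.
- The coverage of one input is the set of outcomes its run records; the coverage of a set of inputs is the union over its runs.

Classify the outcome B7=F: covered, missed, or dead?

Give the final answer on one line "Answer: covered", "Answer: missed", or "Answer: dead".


B7=F is recorded by pool input(s) 1, 2 -> covered
Answer: covered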